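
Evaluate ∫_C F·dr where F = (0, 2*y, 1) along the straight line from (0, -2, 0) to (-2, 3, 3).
8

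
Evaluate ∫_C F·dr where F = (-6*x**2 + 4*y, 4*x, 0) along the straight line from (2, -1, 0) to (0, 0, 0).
24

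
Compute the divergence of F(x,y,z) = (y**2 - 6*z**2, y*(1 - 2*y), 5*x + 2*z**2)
-4*y + 4*z + 1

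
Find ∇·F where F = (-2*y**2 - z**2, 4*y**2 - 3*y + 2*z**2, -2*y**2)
8*y - 3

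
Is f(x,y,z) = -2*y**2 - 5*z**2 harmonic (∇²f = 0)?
No, ∇²f = -14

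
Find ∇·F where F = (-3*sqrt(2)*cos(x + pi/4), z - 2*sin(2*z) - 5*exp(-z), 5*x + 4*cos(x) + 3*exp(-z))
3*sqrt(2)*sin(x + pi/4) - 3*exp(-z)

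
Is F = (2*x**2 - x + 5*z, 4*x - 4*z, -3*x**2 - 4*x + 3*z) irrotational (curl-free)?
No, ∇×F = (4, 6*x + 9, 4)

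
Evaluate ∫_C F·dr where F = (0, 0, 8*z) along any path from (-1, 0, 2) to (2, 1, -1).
-12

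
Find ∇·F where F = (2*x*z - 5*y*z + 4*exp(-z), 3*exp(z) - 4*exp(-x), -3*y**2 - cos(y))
2*z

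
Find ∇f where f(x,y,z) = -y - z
(0, -1, -1)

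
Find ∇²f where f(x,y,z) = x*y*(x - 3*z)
2*y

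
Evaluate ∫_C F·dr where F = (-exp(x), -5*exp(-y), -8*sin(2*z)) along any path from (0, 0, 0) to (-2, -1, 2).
-8 + 4*cos(4) - exp(-2) + 5*E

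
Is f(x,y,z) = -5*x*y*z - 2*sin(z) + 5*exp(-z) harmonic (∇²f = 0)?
No, ∇²f = 2*sin(z) + 5*exp(-z)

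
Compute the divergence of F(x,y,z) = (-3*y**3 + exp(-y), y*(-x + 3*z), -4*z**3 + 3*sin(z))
-x - 12*z**2 + 3*z + 3*cos(z)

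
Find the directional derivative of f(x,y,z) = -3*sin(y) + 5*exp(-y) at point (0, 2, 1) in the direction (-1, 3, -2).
-3*sqrt(14)*(3*exp(2)*cos(2) + 5)*exp(-2)/14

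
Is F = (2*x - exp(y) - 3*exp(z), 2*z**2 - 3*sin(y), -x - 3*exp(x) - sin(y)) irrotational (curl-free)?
No, ∇×F = (-4*z - cos(y), 3*exp(x) - 3*exp(z) + 1, exp(y))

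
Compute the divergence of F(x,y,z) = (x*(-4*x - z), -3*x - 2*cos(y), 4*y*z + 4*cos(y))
-8*x + 4*y - z + 2*sin(y)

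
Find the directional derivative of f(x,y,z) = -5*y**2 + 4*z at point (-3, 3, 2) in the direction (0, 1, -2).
-38*sqrt(5)/5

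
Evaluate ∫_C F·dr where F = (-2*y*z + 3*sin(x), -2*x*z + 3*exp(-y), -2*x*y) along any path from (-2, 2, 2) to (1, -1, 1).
-14 - 3*E - 3*cos(1) + 3*cos(2) + 3*exp(-2)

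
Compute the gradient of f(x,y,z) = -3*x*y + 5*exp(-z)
(-3*y, -3*x, -5*exp(-z))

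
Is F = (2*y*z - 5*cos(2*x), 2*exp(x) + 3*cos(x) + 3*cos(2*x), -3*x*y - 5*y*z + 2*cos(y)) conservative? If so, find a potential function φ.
No, ∇×F = (-3*x - 5*z - 2*sin(y), 5*y, -2*z + 2*exp(x) - 3*sin(x) - 6*sin(2*x)) ≠ 0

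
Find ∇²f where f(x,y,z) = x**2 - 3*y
2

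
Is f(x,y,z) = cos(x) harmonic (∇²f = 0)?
No, ∇²f = -cos(x)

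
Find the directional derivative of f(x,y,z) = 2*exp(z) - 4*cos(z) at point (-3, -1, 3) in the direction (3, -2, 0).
0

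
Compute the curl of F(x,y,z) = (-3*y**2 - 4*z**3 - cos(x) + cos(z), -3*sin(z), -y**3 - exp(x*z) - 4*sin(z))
(-3*y**2 + 3*cos(z), -12*z**2 + z*exp(x*z) - sin(z), 6*y)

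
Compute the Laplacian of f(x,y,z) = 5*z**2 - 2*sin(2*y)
8*sin(2*y) + 10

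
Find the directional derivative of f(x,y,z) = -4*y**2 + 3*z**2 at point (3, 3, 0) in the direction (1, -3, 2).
36*sqrt(14)/7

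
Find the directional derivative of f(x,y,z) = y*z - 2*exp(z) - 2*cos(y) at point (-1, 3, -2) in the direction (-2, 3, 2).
2*sqrt(17)*(-2 + 3*exp(2)*sin(3))*exp(-2)/17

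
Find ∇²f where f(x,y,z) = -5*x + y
0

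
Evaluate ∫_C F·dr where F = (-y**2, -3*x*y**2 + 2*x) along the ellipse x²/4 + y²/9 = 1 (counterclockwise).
-57*pi/2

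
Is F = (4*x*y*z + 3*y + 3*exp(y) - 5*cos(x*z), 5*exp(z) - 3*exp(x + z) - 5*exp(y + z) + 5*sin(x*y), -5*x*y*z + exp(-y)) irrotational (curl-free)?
No, ∇×F = (((-5*x*z - 5*exp(z) + 3*exp(x + z) + 5*exp(y + z))*exp(y) - 1)*exp(-y), 4*x*y + 5*x*sin(x*z) + 5*y*z, -4*x*z + 5*y*cos(x*y) - 3*exp(y) - 3*exp(x + z) - 3)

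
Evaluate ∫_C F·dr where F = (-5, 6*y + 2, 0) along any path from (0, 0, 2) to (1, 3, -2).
28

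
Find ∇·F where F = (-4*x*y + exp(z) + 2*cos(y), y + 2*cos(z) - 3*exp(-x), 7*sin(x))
1 - 4*y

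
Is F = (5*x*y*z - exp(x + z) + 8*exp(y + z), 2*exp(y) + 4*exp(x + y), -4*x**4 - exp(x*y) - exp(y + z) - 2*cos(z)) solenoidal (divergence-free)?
No, ∇·F = 5*y*z + 2*exp(y) + 4*exp(x + y) - exp(x + z) - exp(y + z) + 2*sin(z)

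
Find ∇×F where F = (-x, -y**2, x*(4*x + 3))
(0, -8*x - 3, 0)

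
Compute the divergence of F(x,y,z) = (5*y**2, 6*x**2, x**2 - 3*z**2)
-6*z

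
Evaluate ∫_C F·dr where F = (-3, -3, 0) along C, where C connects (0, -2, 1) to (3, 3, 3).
-24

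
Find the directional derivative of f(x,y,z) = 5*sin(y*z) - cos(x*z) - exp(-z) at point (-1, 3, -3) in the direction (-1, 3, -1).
sqrt(11)*(-exp(3) + 4*sin(3) - 60*cos(9))/11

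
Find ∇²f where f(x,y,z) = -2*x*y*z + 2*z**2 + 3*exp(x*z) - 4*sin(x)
3*x**2*exp(x*z) + 3*z**2*exp(x*z) + 4*sin(x) + 4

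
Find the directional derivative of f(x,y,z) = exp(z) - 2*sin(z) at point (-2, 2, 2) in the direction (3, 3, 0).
0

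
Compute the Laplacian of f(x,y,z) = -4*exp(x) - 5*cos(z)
-4*exp(x) + 5*cos(z)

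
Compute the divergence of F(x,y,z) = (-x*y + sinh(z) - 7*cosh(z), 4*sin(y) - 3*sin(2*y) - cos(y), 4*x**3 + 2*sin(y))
-y + sin(y) + 4*cos(y) - 6*cos(2*y)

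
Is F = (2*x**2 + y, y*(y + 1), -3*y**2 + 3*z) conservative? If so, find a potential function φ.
No, ∇×F = (-6*y, 0, -1) ≠ 0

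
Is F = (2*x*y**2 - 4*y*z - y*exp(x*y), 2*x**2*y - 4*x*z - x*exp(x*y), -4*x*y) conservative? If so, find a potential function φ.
Yes, F is conservative. φ = x**2*y**2 - 4*x*y*z - exp(x*y)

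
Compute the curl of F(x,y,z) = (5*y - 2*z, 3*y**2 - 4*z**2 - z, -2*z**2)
(8*z + 1, -2, -5)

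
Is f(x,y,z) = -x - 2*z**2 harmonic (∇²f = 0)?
No, ∇²f = -4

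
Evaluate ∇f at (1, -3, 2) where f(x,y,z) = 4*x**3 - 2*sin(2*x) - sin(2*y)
(12 - 4*cos(2), -2*cos(6), 0)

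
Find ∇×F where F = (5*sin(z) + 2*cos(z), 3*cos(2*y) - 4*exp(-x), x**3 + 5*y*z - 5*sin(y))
(5*z - 5*cos(y), -3*x**2 - 2*sin(z) + 5*cos(z), 4*exp(-x))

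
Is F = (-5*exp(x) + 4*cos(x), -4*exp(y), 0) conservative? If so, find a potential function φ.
Yes, F is conservative. φ = -5*exp(x) - 4*exp(y) + 4*sin(x)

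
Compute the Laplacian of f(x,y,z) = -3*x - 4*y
0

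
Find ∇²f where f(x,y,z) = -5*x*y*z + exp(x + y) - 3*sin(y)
2*exp(x + y) + 3*sin(y)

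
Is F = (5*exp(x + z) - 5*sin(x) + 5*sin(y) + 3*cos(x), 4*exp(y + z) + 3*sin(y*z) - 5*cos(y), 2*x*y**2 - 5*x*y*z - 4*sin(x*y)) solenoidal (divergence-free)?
No, ∇·F = -5*x*y + 3*z*cos(y*z) + 5*exp(x + z) + 4*exp(y + z) - 3*sin(x) + 5*sin(y) - 5*cos(x)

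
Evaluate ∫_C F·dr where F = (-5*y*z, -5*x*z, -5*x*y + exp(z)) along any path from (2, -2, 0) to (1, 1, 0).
0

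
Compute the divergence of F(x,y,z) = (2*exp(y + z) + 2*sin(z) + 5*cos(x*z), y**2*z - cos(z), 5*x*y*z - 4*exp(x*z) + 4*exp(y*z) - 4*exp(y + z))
5*x*y - 4*x*exp(x*z) + 2*y*z + 4*y*exp(y*z) - 5*z*sin(x*z) - 4*exp(y + z)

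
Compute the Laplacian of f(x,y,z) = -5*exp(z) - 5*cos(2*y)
-5*exp(z) + 20*cos(2*y)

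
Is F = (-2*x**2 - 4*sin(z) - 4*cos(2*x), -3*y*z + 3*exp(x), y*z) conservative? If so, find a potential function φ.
No, ∇×F = (3*y + z, -4*cos(z), 3*exp(x)) ≠ 0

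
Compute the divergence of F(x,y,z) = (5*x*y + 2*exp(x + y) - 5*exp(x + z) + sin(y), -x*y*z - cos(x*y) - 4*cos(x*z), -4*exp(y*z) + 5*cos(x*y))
-x*z + x*sin(x*y) - 4*y*exp(y*z) + 5*y + 2*exp(x + y) - 5*exp(x + z)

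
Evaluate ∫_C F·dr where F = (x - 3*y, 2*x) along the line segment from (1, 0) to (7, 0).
24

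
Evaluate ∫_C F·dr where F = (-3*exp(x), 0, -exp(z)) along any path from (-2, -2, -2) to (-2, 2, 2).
-2*sinh(2)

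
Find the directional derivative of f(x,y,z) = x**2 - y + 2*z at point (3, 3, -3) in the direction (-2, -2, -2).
-7*sqrt(3)/3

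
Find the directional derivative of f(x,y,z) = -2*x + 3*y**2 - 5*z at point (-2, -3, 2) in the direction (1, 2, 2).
-16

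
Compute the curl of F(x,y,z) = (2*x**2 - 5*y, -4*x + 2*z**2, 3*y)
(3 - 4*z, 0, 1)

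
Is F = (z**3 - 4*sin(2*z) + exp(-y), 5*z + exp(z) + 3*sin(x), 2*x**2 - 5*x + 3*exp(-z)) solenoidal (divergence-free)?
No, ∇·F = -3*exp(-z)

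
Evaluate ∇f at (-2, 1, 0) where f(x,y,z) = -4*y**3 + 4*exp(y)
(0, -12 + 4*E, 0)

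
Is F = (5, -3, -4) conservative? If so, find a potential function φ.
Yes, F is conservative. φ = 5*x - 3*y - 4*z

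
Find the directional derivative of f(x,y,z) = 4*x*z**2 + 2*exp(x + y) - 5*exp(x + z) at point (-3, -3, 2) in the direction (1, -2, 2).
-80/3 - 5*exp(-1) - 2*exp(-6)/3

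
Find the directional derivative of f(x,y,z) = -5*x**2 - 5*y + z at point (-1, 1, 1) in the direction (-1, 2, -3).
-23*sqrt(14)/14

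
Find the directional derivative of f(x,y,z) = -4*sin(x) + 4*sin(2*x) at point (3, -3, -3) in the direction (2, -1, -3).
4*sqrt(14)*(-cos(3) + 2*cos(6))/7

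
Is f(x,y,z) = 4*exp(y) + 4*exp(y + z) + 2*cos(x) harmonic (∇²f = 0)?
No, ∇²f = 4*exp(y) + 8*exp(y + z) - 2*cos(x)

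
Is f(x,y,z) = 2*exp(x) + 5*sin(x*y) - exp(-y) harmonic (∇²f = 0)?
No, ∇²f = -5*x**2*sin(x*y) - 5*y**2*sin(x*y) + 2*exp(x) - exp(-y)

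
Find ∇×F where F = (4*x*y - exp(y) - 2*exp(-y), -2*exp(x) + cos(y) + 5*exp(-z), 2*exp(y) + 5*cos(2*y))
(2*exp(y) - 10*sin(2*y) + 5*exp(-z), 0, -4*x - 2*exp(x) + exp(y) - 2*exp(-y))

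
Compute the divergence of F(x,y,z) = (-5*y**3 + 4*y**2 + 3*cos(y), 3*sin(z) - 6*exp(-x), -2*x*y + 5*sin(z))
5*cos(z)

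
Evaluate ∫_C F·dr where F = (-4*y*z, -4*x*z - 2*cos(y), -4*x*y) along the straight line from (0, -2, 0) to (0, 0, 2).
-2*sin(2)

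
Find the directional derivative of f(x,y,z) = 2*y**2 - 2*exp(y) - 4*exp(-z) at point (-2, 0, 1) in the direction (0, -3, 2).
2*sqrt(13)*(4 + 3*E)*exp(-1)/13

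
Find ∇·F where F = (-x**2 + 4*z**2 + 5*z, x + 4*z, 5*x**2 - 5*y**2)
-2*x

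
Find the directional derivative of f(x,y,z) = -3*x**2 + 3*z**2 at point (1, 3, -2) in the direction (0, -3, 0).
0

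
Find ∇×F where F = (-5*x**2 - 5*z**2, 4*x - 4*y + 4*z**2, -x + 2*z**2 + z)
(-8*z, 1 - 10*z, 4)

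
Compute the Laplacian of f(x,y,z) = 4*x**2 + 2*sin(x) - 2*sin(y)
-2*sin(x) + 2*sin(y) + 8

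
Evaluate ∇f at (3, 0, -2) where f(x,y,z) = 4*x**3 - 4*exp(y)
(108, -4, 0)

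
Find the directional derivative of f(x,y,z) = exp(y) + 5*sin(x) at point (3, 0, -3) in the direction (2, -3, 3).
sqrt(22)*(10*cos(3) - 3)/22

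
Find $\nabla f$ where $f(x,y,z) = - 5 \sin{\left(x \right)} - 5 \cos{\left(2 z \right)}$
(-5*cos(x), 0, 10*sin(2*z))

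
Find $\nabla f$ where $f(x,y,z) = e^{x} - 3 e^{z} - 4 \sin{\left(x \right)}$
(exp(x) - 4*cos(x), 0, -3*exp(z))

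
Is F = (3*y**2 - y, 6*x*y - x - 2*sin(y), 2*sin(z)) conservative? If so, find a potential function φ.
Yes, F is conservative. φ = 3*x*y**2 - x*y + 2*cos(y) - 2*cos(z)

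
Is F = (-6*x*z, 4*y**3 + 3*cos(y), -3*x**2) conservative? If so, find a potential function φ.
Yes, F is conservative. φ = -3*x**2*z + y**4 + 3*sin(y)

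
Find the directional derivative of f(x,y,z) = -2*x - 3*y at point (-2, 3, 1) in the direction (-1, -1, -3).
5*sqrt(11)/11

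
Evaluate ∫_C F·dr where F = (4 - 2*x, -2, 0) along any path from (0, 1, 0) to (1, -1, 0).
7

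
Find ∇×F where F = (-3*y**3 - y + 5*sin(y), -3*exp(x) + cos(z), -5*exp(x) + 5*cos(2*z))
(sin(z), 5*exp(x), 9*y**2 - 3*exp(x) - 5*cos(y) + 1)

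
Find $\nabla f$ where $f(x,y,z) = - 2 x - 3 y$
(-2, -3, 0)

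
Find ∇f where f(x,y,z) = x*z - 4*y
(z, -4, x)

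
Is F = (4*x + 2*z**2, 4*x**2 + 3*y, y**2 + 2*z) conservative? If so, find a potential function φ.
No, ∇×F = (2*y, 4*z, 8*x) ≠ 0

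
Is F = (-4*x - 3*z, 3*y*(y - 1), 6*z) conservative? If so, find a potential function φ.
No, ∇×F = (0, -3, 0) ≠ 0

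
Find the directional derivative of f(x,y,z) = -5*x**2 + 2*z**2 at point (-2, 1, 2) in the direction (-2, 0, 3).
-16*sqrt(13)/13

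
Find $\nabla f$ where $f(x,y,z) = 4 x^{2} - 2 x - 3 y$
(8*x - 2, -3, 0)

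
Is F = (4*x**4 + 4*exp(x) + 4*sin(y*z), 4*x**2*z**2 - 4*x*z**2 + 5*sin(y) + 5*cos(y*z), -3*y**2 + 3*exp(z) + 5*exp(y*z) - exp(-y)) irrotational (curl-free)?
No, ∇×F = (-8*x**2*z + 8*x*z + 5*y*sin(y*z) - 6*y + 5*z*exp(y*z) + exp(-y), 4*y*cos(y*z), 4*z*(2*x*z - z - cos(y*z)))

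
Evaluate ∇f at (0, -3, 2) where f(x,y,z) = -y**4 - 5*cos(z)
(0, 108, 5*sin(2))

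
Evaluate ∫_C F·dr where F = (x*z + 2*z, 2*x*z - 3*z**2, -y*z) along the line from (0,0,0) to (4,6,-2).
-248/3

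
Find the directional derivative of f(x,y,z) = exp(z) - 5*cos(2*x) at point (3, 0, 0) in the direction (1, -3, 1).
sqrt(11)*(10*sin(6) + 1)/11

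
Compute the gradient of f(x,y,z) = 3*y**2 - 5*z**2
(0, 6*y, -10*z)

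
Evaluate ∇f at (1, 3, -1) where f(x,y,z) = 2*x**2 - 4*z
(4, 0, -4)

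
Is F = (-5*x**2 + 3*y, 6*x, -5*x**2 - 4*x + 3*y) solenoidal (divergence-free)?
No, ∇·F = -10*x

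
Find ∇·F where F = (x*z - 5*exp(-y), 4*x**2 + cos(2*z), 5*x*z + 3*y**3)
5*x + z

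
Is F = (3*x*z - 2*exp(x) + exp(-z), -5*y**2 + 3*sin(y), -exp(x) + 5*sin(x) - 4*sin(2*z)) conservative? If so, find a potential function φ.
No, ∇×F = (0, 3*x + exp(x) - 5*cos(x) - exp(-z), 0) ≠ 0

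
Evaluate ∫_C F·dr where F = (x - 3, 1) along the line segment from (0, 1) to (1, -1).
-9/2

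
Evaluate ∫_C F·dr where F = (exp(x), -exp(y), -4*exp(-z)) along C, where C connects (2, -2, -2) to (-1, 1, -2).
(-exp(4) - exp(3) + 1 + E)*exp(-2)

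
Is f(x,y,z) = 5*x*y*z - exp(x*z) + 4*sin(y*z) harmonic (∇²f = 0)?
No, ∇²f = -x**2*exp(x*z) - 4*y**2*sin(y*z) - z**2*exp(x*z) - 4*z**2*sin(y*z)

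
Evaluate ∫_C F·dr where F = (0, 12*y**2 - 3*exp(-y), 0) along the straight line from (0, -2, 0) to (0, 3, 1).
-3*exp(2) + 3*exp(-3) + 140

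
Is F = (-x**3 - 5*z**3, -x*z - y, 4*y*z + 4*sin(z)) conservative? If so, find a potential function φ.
No, ∇×F = (x + 4*z, -15*z**2, -z) ≠ 0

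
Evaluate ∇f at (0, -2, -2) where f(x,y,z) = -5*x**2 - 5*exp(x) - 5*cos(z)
(-5, 0, -5*sin(2))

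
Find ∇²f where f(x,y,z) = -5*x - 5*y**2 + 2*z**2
-6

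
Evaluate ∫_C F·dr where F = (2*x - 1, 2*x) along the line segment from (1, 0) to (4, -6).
-18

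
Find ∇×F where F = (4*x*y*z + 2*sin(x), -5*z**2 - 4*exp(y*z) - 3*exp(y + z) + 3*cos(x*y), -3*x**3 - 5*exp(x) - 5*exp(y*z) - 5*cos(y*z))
(4*y*exp(y*z) - 5*z*exp(y*z) + 5*z*sin(y*z) + 10*z + 3*exp(y + z), 9*x**2 + 4*x*y + 5*exp(x), -4*x*z - 3*y*sin(x*y))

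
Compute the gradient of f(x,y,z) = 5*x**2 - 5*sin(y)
(10*x, -5*cos(y), 0)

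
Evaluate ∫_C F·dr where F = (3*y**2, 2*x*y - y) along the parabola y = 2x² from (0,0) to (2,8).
736/5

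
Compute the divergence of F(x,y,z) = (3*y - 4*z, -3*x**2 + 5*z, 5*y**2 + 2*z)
2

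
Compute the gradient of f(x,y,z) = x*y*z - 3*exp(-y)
(y*z, x*z + 3*exp(-y), x*y)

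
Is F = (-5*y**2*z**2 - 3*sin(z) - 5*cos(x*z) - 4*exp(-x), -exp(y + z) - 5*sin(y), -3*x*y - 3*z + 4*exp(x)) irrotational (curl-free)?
No, ∇×F = (-3*x + exp(y + z), 5*x*sin(x*z) - 10*y**2*z + 3*y - 4*exp(x) - 3*cos(z), 10*y*z**2)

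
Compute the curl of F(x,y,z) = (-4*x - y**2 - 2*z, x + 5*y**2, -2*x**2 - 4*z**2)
(0, 4*x - 2, 2*y + 1)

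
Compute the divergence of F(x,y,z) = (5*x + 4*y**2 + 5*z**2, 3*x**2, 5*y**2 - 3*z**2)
5 - 6*z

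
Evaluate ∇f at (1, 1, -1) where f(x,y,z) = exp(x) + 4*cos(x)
(E - 4*sin(1), 0, 0)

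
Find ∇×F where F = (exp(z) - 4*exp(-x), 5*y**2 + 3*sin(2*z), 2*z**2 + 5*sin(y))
(5*cos(y) - 6*cos(2*z), exp(z), 0)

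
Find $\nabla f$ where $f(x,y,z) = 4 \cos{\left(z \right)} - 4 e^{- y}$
(0, 4*exp(-y), -4*sin(z))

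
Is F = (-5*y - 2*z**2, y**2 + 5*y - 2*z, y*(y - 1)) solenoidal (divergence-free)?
No, ∇·F = 2*y + 5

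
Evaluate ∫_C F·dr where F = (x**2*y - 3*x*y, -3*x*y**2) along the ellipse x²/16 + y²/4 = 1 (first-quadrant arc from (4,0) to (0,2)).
32 - 14*pi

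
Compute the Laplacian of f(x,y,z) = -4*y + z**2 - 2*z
2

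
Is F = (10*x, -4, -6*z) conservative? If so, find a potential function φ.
Yes, F is conservative. φ = 5*x**2 - 4*y - 3*z**2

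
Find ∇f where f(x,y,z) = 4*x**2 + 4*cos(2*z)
(8*x, 0, -8*sin(2*z))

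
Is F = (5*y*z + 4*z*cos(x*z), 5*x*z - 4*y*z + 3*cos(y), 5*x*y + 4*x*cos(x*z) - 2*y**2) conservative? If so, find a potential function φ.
Yes, F is conservative. φ = 5*x*y*z - 2*y**2*z + 3*sin(y) + 4*sin(x*z)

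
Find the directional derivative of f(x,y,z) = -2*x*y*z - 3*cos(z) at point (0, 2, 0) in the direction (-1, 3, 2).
0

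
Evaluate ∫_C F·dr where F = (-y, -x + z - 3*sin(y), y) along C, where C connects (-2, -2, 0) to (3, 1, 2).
-3*cos(2) + 3*cos(1) + 3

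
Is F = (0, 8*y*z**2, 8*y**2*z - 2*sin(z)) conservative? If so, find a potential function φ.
Yes, F is conservative. φ = 4*y**2*z**2 + 2*cos(z)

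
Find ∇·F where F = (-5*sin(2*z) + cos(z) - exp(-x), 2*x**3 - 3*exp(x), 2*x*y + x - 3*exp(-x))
exp(-x)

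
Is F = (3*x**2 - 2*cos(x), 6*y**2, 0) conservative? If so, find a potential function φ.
Yes, F is conservative. φ = x**3 + 2*y**3 - 2*sin(x)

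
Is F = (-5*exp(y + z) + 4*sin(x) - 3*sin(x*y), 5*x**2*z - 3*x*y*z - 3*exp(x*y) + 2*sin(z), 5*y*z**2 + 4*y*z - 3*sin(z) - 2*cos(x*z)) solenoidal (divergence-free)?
No, ∇·F = -3*x*z - 3*x*exp(x*y) + 2*x*sin(x*z) + 10*y*z - 3*y*cos(x*y) + 4*y + 4*cos(x) - 3*cos(z)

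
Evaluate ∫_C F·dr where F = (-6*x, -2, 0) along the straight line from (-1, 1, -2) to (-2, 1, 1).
-9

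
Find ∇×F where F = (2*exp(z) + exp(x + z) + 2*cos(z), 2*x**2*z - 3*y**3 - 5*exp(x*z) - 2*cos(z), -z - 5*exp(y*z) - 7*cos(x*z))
(-2*x**2 + 5*x*exp(x*z) - 5*z*exp(y*z) - 2*sin(z), -7*z*sin(x*z) + 2*exp(z) + exp(x + z) - 2*sin(z), z*(4*x - 5*exp(x*z)))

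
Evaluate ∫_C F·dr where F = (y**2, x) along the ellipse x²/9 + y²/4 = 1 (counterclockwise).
6*pi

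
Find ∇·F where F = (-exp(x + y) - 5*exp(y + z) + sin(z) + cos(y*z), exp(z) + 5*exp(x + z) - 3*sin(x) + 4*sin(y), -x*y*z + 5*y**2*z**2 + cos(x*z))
-x*y - x*sin(x*z) + 10*y**2*z - exp(x + y) + 4*cos(y)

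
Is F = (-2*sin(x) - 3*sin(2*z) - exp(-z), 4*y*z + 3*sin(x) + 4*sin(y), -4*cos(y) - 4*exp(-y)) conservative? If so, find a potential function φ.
No, ∇×F = (-4*y + 4*sin(y) + 4*exp(-y), -6*cos(2*z) + exp(-z), 3*cos(x)) ≠ 0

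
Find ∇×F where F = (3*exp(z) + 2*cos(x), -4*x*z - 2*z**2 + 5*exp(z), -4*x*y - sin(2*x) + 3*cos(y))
(4*z - 5*exp(z) - 3*sin(y), 4*y + 3*exp(z) + 2*cos(2*x), -4*z)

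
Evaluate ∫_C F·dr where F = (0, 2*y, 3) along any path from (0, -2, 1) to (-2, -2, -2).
-9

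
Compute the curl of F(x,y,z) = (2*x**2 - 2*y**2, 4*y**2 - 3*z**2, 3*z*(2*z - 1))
(6*z, 0, 4*y)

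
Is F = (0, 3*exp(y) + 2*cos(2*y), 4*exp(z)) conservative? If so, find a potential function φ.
Yes, F is conservative. φ = 3*exp(y) + 4*exp(z) + sin(2*y)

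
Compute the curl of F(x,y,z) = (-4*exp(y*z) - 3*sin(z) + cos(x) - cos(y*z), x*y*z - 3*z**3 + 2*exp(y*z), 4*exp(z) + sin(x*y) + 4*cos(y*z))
(-x*y + x*cos(x*y) - 2*y*exp(y*z) + 9*z**2 - 4*z*sin(y*z), -4*y*exp(y*z) + y*sin(y*z) - y*cos(x*y) - 3*cos(z), z*(y + 4*exp(y*z) - sin(y*z)))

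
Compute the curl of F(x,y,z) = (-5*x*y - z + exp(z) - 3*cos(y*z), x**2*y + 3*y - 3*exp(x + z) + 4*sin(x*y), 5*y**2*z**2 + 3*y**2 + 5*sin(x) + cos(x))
(10*y*z**2 + 6*y + 3*exp(x + z), 3*y*sin(y*z) + exp(z) + sin(x) - 5*cos(x) - 1, 2*x*y + 5*x + 4*y*cos(x*y) - 3*z*sin(y*z) - 3*exp(x + z))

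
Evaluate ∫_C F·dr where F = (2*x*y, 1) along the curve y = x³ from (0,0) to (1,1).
7/5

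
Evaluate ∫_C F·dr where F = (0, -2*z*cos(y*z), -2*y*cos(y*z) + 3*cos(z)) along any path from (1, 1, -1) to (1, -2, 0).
sin(1)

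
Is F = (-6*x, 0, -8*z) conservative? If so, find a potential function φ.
Yes, F is conservative. φ = -3*x**2 - 4*z**2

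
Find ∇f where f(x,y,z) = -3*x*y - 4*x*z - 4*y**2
(-3*y - 4*z, -3*x - 8*y, -4*x)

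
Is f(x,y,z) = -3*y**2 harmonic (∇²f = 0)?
No, ∇²f = -6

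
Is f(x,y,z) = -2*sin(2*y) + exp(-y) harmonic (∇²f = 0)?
No, ∇²f = 8*sin(2*y) + exp(-y)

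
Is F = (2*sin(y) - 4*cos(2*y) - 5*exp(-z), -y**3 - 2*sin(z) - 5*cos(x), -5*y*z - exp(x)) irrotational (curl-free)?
No, ∇×F = (-5*z + 2*cos(z), exp(x) + 5*exp(-z), 5*sin(x) - 8*sin(2*y) - 2*cos(y))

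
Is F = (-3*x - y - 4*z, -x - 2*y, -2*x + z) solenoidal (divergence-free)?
No, ∇·F = -4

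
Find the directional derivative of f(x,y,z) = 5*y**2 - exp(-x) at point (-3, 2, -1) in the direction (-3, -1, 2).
sqrt(14)*(-3*exp(3) - 20)/14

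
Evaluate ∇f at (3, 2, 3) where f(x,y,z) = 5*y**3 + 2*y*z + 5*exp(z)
(0, 66, 4 + 5*exp(3))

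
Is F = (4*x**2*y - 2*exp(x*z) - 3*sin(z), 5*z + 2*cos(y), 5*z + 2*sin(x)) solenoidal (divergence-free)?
No, ∇·F = 8*x*y - 2*z*exp(x*z) - 2*sin(y) + 5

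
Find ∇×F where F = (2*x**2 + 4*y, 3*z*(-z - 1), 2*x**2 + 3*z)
(6*z + 3, -4*x, -4)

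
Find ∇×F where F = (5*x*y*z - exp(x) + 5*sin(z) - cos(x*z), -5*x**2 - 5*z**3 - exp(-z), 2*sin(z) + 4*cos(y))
(15*z**2 - 4*sin(y) - exp(-z), 5*x*y + x*sin(x*z) + 5*cos(z), 5*x*(-z - 2))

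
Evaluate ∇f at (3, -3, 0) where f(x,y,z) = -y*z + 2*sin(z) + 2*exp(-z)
(0, 0, 3)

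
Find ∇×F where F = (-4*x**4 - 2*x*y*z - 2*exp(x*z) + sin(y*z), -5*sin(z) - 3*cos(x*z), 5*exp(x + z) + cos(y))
(-3*x*sin(x*z) - sin(y) + 5*cos(z), -2*x*y - 2*x*exp(x*z) + y*cos(y*z) - 5*exp(x + z), z*(2*x + 3*sin(x*z) - cos(y*z)))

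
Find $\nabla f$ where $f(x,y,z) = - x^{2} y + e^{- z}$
(-2*x*y, -x**2, -exp(-z))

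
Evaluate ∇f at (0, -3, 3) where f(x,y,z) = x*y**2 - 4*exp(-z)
(9, 0, 4*exp(-3))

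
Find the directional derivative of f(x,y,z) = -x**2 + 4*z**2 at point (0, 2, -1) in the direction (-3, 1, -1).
8*sqrt(11)/11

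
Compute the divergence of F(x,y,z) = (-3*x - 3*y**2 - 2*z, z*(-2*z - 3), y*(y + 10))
-3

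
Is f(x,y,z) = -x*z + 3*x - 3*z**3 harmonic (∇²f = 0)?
No, ∇²f = -18*z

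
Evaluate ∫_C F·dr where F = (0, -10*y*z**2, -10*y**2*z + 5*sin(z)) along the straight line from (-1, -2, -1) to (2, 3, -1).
-25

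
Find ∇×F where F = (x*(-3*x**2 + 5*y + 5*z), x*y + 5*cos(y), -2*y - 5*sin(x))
(-2, 5*x + 5*cos(x), -5*x + y)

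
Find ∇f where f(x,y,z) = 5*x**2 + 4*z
(10*x, 0, 4)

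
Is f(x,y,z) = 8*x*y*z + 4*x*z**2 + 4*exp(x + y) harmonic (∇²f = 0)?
No, ∇²f = 8*x + 8*exp(x + y)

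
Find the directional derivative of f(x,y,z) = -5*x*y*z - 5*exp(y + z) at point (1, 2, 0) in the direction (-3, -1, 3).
10*sqrt(19)*(-exp(2) - 3)/19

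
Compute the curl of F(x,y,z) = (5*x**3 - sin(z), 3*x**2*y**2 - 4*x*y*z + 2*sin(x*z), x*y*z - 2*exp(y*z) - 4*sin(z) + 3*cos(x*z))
(4*x*y + x*z - 2*x*cos(x*z) - 2*z*exp(y*z), -y*z + 3*z*sin(x*z) - cos(z), 6*x*y**2 - 4*y*z + 2*z*cos(x*z))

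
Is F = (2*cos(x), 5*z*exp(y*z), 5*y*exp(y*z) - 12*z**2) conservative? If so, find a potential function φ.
Yes, F is conservative. φ = -4*z**3 + 5*exp(y*z) + 2*sin(x)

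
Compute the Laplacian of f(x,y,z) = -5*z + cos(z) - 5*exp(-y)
-cos(z) - 5*exp(-y)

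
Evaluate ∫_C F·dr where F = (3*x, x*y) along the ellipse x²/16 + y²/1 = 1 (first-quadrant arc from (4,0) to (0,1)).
-68/3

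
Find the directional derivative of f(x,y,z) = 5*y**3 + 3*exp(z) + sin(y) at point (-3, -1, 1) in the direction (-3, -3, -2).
-3*sqrt(22)*(cos(1) + 2*E + 15)/22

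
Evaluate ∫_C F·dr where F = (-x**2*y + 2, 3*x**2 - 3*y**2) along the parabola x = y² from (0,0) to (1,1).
46/35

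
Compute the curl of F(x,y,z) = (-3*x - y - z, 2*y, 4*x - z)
(0, -5, 1)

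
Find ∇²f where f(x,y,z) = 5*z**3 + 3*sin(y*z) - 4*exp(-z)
-3*y**2*sin(y*z) - 3*z**2*sin(y*z) + 30*z - 4*exp(-z)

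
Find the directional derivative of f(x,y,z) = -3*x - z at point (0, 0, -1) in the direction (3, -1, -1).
-8*sqrt(11)/11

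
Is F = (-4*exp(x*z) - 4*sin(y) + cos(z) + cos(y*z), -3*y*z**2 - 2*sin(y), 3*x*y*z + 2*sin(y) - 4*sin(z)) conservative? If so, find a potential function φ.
No, ∇×F = (3*x*z + 6*y*z + 2*cos(y), -4*x*exp(x*z) - 3*y*z - y*sin(y*z) - sin(z), z*sin(y*z) + 4*cos(y)) ≠ 0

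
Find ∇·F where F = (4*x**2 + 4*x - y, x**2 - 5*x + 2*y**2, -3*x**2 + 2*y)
8*x + 4*y + 4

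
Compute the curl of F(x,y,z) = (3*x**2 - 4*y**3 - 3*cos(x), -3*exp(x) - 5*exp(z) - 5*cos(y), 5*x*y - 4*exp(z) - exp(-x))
(5*x + 5*exp(z), -5*y - exp(-x), 12*y**2 - 3*exp(x))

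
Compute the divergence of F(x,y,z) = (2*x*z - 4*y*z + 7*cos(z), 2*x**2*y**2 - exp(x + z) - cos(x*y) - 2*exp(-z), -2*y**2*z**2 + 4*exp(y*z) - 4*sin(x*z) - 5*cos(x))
4*x**2*y + x*sin(x*y) - 4*x*cos(x*z) - 4*y**2*z + 4*y*exp(y*z) + 2*z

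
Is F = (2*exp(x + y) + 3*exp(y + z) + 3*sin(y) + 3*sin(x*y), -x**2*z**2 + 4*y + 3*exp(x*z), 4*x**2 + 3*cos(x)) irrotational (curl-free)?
No, ∇×F = (x*(2*x*z - 3*exp(x*z)), -8*x + 3*exp(y + z) + 3*sin(x), -2*x*z**2 - 3*x*cos(x*y) + 3*z*exp(x*z) - 2*exp(x + y) - 3*exp(y + z) - 3*cos(y))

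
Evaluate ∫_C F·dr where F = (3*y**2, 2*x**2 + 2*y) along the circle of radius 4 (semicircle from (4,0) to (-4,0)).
-256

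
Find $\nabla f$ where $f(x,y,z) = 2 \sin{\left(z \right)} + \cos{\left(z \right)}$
(0, 0, -sin(z) + 2*cos(z))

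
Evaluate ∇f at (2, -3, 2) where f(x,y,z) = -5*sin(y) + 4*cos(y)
(0, 4*sin(3) - 5*cos(3), 0)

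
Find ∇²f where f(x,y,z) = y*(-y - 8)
-2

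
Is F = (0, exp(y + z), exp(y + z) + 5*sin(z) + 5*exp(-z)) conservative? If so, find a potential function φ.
Yes, F is conservative. φ = exp(y + z) - 5*cos(z) - 5*exp(-z)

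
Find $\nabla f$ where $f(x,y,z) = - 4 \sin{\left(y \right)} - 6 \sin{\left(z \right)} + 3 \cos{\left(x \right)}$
(-3*sin(x), -4*cos(y), -6*cos(z))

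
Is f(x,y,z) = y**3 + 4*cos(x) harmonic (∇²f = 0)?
No, ∇²f = 6*y - 4*cos(x)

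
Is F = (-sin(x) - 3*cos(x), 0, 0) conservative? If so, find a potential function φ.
Yes, F is conservative. φ = -3*sin(x) + cos(x)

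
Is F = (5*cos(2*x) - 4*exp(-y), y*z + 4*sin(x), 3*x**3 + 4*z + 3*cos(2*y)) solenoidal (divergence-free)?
No, ∇·F = z - 10*sin(2*x) + 4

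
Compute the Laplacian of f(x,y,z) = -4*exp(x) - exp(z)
-4*exp(x) - exp(z)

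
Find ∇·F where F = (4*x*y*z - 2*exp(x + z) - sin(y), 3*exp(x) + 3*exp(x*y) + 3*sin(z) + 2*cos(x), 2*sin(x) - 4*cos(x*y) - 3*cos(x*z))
3*x*exp(x*y) + 3*x*sin(x*z) + 4*y*z - 2*exp(x + z)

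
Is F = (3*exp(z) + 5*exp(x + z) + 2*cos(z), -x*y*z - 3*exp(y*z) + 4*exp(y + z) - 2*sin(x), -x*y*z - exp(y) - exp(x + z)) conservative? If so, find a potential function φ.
No, ∇×F = (x*y - x*z + 3*y*exp(y*z) - exp(y) - 4*exp(y + z), y*z + 3*exp(z) + 6*exp(x + z) - 2*sin(z), -y*z - 2*cos(x)) ≠ 0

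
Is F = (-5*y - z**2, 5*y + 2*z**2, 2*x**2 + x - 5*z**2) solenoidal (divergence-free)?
No, ∇·F = 5 - 10*z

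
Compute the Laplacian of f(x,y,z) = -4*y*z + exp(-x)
exp(-x)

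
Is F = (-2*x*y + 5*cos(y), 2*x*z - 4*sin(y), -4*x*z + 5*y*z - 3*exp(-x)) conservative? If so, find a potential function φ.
No, ∇×F = (-2*x + 5*z, 4*z - 3*exp(-x), 2*x + 2*z + 5*sin(y)) ≠ 0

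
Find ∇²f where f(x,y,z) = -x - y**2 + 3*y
-2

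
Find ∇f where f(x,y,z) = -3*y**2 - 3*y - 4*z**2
(0, -6*y - 3, -8*z)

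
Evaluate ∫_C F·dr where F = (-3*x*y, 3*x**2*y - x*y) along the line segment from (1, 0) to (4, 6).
378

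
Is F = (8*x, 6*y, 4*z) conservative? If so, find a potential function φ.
Yes, F is conservative. φ = 4*x**2 + 3*y**2 + 2*z**2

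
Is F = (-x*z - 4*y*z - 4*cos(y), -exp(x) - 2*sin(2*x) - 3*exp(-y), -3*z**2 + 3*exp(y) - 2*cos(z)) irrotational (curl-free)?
No, ∇×F = (3*exp(y), -x - 4*y, 4*z - exp(x) - 4*sin(y) - 4*cos(2*x))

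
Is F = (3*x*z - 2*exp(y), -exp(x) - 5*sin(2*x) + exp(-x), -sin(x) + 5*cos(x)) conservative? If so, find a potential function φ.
No, ∇×F = (0, 3*x + 5*sin(x) + cos(x), -exp(x) + 2*exp(y) - 10*cos(2*x) - exp(-x)) ≠ 0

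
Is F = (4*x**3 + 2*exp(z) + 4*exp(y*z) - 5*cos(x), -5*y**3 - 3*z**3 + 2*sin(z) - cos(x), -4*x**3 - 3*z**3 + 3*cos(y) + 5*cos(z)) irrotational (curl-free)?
No, ∇×F = (9*z**2 - 3*sin(y) - 2*cos(z), 12*x**2 + 4*y*exp(y*z) + 2*exp(z), -4*z*exp(y*z) + sin(x))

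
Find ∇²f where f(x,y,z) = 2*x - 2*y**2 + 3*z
-4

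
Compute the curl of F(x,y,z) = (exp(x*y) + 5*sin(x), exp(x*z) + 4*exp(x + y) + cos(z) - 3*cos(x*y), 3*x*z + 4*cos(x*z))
(-x*exp(x*z) + sin(z), z*(4*sin(x*z) - 3), -x*exp(x*y) + 3*y*sin(x*y) + z*exp(x*z) + 4*exp(x + y))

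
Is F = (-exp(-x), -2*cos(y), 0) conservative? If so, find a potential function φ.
Yes, F is conservative. φ = -2*sin(y) + exp(-x)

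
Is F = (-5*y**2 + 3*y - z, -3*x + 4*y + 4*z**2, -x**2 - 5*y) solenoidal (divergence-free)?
No, ∇·F = 4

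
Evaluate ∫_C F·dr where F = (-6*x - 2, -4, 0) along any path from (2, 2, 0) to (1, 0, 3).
19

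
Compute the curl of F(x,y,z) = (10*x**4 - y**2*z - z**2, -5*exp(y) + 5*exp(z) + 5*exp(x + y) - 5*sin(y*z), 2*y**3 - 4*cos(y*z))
(6*y**2 + 5*y*cos(y*z) + 4*z*sin(y*z) - 5*exp(z), -y**2 - 2*z, 2*y*z + 5*exp(x + y))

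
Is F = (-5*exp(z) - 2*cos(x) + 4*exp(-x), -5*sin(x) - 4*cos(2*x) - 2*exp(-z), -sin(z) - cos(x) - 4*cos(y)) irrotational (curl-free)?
No, ∇×F = (4*sin(y) - 2*exp(-z), -5*exp(z) - sin(x), (16*sin(x) - 5)*cos(x))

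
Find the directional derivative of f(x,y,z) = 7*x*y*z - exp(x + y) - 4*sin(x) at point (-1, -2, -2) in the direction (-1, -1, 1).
2*sqrt(3)*(2*(-7 + cos(1))*exp(3) + 1)*exp(-3)/3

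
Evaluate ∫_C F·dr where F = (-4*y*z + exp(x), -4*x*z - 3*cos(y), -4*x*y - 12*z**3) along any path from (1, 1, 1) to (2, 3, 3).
-308 - E - 3*sin(3) + 3*sin(1) + exp(2)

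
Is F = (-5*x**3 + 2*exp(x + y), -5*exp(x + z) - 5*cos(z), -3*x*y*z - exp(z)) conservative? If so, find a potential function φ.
No, ∇×F = (-3*x*z + 5*exp(x + z) - 5*sin(z), 3*y*z, -2*exp(x + y) - 5*exp(x + z)) ≠ 0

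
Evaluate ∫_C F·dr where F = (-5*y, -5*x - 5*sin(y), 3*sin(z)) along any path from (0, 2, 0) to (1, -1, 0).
-5*cos(2) + 5*cos(1) + 5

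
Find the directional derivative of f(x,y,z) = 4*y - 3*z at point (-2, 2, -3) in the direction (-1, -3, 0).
-6*sqrt(10)/5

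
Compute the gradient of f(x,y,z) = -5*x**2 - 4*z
(-10*x, 0, -4)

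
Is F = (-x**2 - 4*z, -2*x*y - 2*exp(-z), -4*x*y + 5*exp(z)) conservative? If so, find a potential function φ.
No, ∇×F = (-4*x - 2*exp(-z), 4*y - 4, -2*y) ≠ 0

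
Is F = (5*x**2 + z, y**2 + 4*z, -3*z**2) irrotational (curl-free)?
No, ∇×F = (-4, 1, 0)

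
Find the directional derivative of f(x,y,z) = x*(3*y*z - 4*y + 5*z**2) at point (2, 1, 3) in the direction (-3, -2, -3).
-184*sqrt(22)/11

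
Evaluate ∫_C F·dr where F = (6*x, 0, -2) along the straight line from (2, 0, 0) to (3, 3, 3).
9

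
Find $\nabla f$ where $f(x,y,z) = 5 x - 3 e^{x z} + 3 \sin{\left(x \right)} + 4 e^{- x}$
(-3*z*exp(x*z) + 3*cos(x) + 5 - 4*exp(-x), 0, -3*x*exp(x*z))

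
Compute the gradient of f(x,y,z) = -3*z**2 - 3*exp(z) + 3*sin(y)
(0, 3*cos(y), -6*z - 3*exp(z))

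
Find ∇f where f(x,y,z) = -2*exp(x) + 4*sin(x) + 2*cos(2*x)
(-2*exp(x) - 4*sin(2*x) + 4*cos(x), 0, 0)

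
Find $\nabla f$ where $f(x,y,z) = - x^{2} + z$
(-2*x, 0, 1)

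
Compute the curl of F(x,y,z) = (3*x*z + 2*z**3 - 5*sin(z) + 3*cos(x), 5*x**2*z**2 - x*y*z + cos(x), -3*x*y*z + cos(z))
(x*(-10*x*z + y - 3*z), 3*x + 3*y*z + 6*z**2 - 5*cos(z), 10*x*z**2 - y*z - sin(x))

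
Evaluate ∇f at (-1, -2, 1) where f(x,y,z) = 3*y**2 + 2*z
(0, -12, 2)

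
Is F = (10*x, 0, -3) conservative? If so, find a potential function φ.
Yes, F is conservative. φ = 5*x**2 - 3*z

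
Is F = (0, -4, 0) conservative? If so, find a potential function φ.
Yes, F is conservative. φ = -4*y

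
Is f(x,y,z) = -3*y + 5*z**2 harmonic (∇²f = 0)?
No, ∇²f = 10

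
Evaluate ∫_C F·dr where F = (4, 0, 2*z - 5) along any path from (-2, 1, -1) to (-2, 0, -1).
0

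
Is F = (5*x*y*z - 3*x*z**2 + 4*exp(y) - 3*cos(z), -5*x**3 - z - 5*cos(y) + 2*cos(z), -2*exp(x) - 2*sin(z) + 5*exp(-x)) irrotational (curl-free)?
No, ∇×F = (2*sin(z) + 1, 5*x*y - 6*x*z + 2*exp(x) + 3*sin(z) + 5*exp(-x), -15*x**2 - 5*x*z - 4*exp(y))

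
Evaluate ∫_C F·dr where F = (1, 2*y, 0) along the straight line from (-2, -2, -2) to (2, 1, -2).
1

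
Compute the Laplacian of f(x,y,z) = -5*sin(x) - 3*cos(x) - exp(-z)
5*sin(x) + 3*cos(x) - exp(-z)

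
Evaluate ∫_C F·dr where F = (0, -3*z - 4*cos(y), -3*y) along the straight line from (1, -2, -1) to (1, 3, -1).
-4*sin(2) - 4*sin(3) + 15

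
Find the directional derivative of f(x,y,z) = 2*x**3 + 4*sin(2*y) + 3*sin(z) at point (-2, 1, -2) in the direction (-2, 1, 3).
sqrt(14)*(-48 + 17*cos(2))/14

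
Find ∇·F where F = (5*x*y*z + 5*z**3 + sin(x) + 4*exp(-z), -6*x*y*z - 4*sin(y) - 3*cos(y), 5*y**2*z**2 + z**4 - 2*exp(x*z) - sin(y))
-6*x*z - 2*x*exp(x*z) + 10*y**2*z + 5*y*z + 4*z**3 + 3*sin(y) + cos(x) - 4*cos(y)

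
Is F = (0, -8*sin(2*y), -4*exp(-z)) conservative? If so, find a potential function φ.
Yes, F is conservative. φ = 4*cos(2*y) + 4*exp(-z)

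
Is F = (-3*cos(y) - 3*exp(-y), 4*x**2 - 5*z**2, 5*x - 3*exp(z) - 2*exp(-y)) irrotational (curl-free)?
No, ∇×F = (10*z + 2*exp(-y), -5, 8*x - 3*sin(y) - 3*exp(-y))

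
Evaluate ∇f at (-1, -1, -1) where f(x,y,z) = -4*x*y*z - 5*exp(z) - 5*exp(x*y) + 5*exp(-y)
(-4 + 5*E, -4, -4 - 5*exp(-1))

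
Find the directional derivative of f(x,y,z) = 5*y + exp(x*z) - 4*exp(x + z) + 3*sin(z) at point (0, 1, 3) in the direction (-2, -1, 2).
-11/3 + 2*cos(3)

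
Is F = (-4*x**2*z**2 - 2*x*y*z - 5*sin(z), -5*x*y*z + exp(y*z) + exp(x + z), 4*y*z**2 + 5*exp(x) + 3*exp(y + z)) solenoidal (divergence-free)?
No, ∇·F = -8*x*z**2 - 5*x*z + 6*y*z + z*exp(y*z) + 3*exp(y + z)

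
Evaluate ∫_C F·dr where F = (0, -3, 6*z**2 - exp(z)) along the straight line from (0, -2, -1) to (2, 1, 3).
-exp(3) + exp(-1) + 47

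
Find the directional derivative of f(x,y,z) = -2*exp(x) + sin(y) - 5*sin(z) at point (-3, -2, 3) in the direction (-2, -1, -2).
((10*cos(3) - cos(2))*exp(3) + 4)*exp(-3)/3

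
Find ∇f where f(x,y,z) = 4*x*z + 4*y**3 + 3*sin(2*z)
(4*z, 12*y**2, 4*x + 6*cos(2*z))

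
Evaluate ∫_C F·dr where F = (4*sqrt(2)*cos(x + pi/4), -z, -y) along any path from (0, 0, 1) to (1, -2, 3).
2 + 4*sqrt(2)*sin(pi/4 + 1)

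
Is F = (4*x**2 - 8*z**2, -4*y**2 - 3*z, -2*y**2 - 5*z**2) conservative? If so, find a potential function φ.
No, ∇×F = (3 - 4*y, -16*z, 0) ≠ 0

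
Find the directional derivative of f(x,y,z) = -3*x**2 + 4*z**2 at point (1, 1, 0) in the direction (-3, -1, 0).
9*sqrt(10)/5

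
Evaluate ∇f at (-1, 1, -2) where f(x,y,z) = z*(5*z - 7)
(0, 0, -27)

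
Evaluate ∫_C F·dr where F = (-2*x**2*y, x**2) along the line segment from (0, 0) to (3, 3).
-63/2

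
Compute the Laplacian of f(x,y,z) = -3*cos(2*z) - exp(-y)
12*cos(2*z) - exp(-y)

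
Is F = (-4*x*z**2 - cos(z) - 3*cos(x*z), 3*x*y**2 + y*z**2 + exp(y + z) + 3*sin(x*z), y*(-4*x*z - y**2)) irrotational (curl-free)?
No, ∇×F = (-4*x*z - 3*x*cos(x*z) - 3*y**2 - 2*y*z - exp(y + z), -8*x*z + 3*x*sin(x*z) + 4*y*z + sin(z), 3*y**2 + 3*z*cos(x*z))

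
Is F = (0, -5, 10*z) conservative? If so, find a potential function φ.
Yes, F is conservative. φ = -5*y + 5*z**2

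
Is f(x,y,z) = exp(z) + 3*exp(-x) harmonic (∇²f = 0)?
No, ∇²f = exp(z) + 3*exp(-x)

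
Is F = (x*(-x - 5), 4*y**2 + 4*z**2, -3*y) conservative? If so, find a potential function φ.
No, ∇×F = (-8*z - 3, 0, 0) ≠ 0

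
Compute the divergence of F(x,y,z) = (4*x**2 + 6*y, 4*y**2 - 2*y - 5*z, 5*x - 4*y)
8*x + 8*y - 2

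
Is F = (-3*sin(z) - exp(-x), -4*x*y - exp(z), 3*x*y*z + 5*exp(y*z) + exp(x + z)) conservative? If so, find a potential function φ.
No, ∇×F = (3*x*z + 5*z*exp(y*z) + exp(z), -3*y*z - exp(x + z) - 3*cos(z), -4*y) ≠ 0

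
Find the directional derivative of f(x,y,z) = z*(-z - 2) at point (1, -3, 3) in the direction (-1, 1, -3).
24*sqrt(11)/11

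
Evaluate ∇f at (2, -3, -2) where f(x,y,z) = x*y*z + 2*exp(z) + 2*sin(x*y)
(6 - 6*cos(6), -4 + 4*cos(6), -6 + 2*exp(-2))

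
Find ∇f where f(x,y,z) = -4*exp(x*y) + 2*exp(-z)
(-4*y*exp(x*y), -4*x*exp(x*y), -2*exp(-z))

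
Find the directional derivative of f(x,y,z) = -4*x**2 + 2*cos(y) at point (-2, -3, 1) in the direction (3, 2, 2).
4*sqrt(17)*(sin(3) + 12)/17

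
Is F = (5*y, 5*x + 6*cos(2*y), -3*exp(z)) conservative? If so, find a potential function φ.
Yes, F is conservative. φ = 5*x*y - 3*exp(z) + 3*sin(2*y)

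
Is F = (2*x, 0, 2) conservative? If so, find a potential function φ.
Yes, F is conservative. φ = x**2 + 2*z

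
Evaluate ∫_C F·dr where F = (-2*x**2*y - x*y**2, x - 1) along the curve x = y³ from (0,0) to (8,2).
-3542/5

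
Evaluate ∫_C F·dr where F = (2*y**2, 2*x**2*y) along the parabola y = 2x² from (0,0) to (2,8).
3328/15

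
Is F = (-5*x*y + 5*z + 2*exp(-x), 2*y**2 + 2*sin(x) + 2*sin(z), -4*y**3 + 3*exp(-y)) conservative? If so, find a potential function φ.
No, ∇×F = (-12*y**2 - 2*cos(z) - 3*exp(-y), 5, 5*x + 2*cos(x)) ≠ 0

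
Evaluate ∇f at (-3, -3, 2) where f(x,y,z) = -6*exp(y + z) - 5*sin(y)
(0, -6*exp(-1) - 5*cos(3), -6*exp(-1))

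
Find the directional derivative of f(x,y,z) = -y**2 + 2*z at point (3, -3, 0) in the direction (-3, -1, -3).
-12*sqrt(19)/19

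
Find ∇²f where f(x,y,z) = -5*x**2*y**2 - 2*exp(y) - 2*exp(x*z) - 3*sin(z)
-2*x**2*exp(x*z) - 10*x**2 - 10*y**2 - 2*z**2*exp(x*z) - 2*exp(y) + 3*sin(z)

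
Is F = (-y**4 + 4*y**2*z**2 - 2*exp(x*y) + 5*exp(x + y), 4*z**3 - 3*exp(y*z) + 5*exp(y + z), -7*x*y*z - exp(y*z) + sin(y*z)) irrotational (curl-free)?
No, ∇×F = (-7*x*z + 3*y*exp(y*z) - 12*z**2 - z*exp(y*z) + z*cos(y*z) - 5*exp(y + z), y*z*(8*y + 7), 2*x*exp(x*y) + 4*y**3 - 8*y*z**2 - 5*exp(x + y))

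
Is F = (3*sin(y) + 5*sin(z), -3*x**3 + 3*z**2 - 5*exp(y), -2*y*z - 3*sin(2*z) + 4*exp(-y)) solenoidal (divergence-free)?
No, ∇·F = -2*y - 5*exp(y) - 6*cos(2*z)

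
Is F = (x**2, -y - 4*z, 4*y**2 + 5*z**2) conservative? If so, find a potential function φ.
No, ∇×F = (8*y + 4, 0, 0) ≠ 0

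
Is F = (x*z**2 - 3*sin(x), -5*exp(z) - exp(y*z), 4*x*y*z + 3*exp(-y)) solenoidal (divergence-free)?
No, ∇·F = 4*x*y + z**2 - z*exp(y*z) - 3*cos(x)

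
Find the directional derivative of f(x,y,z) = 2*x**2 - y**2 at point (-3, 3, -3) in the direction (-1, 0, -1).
6*sqrt(2)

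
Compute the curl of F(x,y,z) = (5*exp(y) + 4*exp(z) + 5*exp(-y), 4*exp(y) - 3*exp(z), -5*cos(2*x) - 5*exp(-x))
(3*exp(z), 4*exp(z) - 10*sin(2*x) - 5*exp(-x), -10*sinh(y))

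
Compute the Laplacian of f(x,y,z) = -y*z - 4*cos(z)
4*cos(z)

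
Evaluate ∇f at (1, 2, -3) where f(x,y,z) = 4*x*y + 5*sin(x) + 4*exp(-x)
(-4*exp(-1) + 5*cos(1) + 8, 4, 0)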